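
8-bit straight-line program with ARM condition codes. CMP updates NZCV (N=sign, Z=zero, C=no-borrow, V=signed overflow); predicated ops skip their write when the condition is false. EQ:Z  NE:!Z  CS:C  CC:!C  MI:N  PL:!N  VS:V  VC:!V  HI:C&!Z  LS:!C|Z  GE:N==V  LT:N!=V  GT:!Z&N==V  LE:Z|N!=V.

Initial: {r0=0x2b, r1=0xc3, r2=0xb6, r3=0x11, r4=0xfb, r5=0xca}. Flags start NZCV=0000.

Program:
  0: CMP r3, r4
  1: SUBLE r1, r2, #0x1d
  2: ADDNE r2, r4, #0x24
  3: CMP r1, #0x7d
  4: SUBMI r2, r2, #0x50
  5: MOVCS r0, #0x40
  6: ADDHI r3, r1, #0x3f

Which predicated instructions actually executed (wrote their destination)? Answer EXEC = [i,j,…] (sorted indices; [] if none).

0: ✓ CMP  NZCV=0000
1: · SUBLE
2: ✓ ADDNE  r2←0x1f
3: ✓ CMP  NZCV=0011
4: · SUBMI
5: ✓ MOVCS  r0←0x40
6: ✓ ADDHI  r3←0x02

EXEC = [2,5,6]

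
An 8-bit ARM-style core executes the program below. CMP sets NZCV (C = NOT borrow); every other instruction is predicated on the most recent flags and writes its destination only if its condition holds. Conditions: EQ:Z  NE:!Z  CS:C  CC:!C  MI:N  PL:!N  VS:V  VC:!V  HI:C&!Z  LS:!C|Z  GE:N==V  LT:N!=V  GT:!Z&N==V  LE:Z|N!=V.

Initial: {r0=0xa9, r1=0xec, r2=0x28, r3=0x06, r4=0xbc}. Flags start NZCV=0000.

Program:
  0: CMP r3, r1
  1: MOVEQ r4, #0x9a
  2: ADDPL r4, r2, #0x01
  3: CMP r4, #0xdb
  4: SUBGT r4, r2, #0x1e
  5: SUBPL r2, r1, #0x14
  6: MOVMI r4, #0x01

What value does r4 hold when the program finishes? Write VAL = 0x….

[0] flags=0000 → (cmp)
[1] flags=0000 EQ?F → skip
[2] flags=0000 PL?T → r4=0x29
[3] flags=0000 → (cmp)
[4] flags=0000 GT?T → r4=0x0a
[5] flags=0000 PL?T → r2=0xd8
[6] flags=0000 MI?F → skip

VAL = 0x0a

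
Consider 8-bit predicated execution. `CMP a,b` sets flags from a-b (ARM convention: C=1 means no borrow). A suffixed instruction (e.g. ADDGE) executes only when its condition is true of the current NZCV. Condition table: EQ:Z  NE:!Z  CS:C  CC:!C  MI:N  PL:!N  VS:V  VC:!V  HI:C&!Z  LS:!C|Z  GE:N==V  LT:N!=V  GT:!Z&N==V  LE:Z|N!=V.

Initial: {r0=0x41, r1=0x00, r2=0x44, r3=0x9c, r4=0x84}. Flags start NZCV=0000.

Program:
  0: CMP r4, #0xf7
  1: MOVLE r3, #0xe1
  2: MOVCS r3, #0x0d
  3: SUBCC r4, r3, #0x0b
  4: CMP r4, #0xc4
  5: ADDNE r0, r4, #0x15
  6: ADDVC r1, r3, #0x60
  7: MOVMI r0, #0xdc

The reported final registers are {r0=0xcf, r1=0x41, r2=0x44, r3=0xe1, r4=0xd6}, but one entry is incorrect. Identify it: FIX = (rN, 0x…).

0: ✓ CMP  NZCV=1000
1: ✓ MOVLE  r3←0xe1
2: · MOVCS
3: ✓ SUBCC  r4←0xd6
4: ✓ CMP  NZCV=0010
5: ✓ ADDNE  r0←0xeb
6: ✓ ADDVC  r1←0x41
7: · MOVMI

FIX = (r0, 0xeb)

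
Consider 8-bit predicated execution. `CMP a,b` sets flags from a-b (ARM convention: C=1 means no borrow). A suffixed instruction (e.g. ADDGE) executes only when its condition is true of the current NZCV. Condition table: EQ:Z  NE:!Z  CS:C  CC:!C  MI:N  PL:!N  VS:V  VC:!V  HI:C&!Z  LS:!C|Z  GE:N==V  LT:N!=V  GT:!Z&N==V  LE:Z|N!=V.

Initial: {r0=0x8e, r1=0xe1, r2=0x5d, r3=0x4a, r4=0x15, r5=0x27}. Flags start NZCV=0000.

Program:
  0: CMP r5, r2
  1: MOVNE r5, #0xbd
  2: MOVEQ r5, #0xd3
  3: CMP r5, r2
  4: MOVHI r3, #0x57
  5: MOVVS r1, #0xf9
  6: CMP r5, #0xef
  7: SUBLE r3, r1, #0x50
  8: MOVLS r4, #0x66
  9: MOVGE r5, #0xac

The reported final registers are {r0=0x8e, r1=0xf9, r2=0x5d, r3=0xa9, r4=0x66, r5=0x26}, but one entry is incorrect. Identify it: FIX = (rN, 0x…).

FIX = (r5, 0xbd)

[0] flags=1000 → (cmp)
[1] flags=1000 NE?T → r5=0xbd
[2] flags=1000 EQ?F → skip
[3] flags=0011 → (cmp)
[4] flags=0011 HI?T → r3=0x57
[5] flags=0011 VS?T → r1=0xf9
[6] flags=1000 → (cmp)
[7] flags=1000 LE?T → r3=0xa9
[8] flags=1000 LS?T → r4=0x66
[9] flags=1000 GE?F → skip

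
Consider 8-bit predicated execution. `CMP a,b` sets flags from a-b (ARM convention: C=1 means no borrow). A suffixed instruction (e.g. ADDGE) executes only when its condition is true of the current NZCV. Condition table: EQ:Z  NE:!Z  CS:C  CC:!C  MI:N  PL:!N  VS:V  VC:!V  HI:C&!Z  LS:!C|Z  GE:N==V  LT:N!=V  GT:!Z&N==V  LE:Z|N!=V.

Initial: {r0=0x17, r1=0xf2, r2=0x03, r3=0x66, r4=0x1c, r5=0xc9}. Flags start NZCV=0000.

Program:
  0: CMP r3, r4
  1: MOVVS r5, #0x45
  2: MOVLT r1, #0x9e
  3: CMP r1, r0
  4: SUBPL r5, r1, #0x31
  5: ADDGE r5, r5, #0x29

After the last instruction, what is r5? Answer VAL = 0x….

0: ✓ CMP  NZCV=0010
1: · MOVVS
2: · MOVLT
3: ✓ CMP  NZCV=1010
4: · SUBPL
5: · ADDGE

VAL = 0xc9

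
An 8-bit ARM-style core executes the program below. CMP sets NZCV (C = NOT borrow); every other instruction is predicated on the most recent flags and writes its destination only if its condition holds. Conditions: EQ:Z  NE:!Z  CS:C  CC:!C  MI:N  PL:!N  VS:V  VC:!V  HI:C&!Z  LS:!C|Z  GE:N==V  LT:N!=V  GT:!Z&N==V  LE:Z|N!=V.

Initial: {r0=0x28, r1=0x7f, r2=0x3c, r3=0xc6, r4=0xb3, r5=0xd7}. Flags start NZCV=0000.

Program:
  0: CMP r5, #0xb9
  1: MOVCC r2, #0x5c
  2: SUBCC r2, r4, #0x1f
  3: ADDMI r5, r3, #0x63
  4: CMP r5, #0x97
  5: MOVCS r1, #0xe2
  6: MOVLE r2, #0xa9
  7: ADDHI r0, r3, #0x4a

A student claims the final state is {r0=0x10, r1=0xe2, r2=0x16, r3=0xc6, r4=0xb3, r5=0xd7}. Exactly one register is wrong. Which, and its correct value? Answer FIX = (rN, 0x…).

[0] flags=0010 → (cmp)
[1] flags=0010 CC?F → skip
[2] flags=0010 CC?F → skip
[3] flags=0010 MI?F → skip
[4] flags=0010 → (cmp)
[5] flags=0010 CS?T → r1=0xe2
[6] flags=0010 LE?F → skip
[7] flags=0010 HI?T → r0=0x10

FIX = (r2, 0x3c)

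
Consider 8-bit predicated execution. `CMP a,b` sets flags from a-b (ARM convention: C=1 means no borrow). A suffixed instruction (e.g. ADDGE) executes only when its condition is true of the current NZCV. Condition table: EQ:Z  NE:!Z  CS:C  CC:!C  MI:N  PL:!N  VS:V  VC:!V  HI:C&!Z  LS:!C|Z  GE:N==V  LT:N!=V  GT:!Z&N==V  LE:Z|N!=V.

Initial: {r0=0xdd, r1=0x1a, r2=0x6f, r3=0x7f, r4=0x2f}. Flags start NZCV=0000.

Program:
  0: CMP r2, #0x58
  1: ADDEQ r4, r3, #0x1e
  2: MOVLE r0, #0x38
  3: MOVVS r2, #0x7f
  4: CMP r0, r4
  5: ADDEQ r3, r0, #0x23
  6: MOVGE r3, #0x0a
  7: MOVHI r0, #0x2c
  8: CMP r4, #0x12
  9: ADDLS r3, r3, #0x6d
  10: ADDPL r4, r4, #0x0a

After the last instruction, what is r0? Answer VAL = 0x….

0: ✓ CMP  NZCV=0010
1: · ADDEQ
2: · MOVLE
3: · MOVVS
4: ✓ CMP  NZCV=1010
5: · ADDEQ
6: · MOVGE
7: ✓ MOVHI  r0←0x2c
8: ✓ CMP  NZCV=0010
9: · ADDLS
10: ✓ ADDPL  r4←0x39

VAL = 0x2c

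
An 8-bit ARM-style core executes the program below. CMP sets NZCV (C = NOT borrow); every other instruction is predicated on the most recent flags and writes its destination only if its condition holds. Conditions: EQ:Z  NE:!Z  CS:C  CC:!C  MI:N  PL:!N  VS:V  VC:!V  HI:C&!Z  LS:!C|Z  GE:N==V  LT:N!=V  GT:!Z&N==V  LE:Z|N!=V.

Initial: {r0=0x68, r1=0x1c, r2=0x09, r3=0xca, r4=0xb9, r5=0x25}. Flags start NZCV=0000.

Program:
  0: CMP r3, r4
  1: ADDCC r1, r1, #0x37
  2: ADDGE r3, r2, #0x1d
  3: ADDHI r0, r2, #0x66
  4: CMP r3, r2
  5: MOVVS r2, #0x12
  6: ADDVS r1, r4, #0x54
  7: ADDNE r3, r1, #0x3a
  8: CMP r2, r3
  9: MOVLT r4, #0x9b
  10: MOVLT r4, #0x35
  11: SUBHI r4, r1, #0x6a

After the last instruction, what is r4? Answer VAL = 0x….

VAL = 0x35

[0] flags=0010 → (cmp)
[1] flags=0010 CC?F → skip
[2] flags=0010 GE?T → r3=0x26
[3] flags=0010 HI?T → r0=0x6f
[4] flags=0010 → (cmp)
[5] flags=0010 VS?F → skip
[6] flags=0010 VS?F → skip
[7] flags=0010 NE?T → r3=0x56
[8] flags=1000 → (cmp)
[9] flags=1000 LT?T → r4=0x9b
[10] flags=1000 LT?T → r4=0x35
[11] flags=1000 HI?F → skip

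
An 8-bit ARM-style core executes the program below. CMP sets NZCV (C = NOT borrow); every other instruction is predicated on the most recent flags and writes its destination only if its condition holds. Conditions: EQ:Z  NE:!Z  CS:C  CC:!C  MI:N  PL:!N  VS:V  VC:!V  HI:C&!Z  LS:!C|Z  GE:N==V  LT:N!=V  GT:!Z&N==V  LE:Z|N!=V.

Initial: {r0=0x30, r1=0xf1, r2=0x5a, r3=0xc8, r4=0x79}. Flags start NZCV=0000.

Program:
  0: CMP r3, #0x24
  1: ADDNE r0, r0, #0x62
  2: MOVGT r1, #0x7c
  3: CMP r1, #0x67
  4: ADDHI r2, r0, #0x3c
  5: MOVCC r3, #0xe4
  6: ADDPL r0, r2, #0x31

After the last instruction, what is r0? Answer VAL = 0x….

VAL = 0x92

[0] flags=1010 → (cmp)
[1] flags=1010 NE?T → r0=0x92
[2] flags=1010 GT?F → skip
[3] flags=1010 → (cmp)
[4] flags=1010 HI?T → r2=0xce
[5] flags=1010 CC?F → skip
[6] flags=1010 PL?F → skip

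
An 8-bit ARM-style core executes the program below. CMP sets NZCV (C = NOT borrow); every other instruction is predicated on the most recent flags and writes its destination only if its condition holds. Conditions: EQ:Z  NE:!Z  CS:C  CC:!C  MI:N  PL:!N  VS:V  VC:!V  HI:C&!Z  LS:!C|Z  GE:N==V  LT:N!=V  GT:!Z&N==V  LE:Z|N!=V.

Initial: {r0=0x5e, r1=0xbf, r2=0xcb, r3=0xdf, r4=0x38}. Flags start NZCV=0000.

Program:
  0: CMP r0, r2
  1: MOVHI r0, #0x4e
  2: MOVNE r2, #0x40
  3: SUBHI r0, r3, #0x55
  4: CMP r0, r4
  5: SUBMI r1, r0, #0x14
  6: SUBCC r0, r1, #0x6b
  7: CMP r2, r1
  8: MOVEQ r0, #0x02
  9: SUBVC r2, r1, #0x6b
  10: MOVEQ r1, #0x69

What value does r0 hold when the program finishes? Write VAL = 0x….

VAL = 0x5e

[0] flags=1001 → (cmp)
[1] flags=1001 HI?F → skip
[2] flags=1001 NE?T → r2=0x40
[3] flags=1001 HI?F → skip
[4] flags=0010 → (cmp)
[5] flags=0010 MI?F → skip
[6] flags=0010 CC?F → skip
[7] flags=1001 → (cmp)
[8] flags=1001 EQ?F → skip
[9] flags=1001 VC?F → skip
[10] flags=1001 EQ?F → skip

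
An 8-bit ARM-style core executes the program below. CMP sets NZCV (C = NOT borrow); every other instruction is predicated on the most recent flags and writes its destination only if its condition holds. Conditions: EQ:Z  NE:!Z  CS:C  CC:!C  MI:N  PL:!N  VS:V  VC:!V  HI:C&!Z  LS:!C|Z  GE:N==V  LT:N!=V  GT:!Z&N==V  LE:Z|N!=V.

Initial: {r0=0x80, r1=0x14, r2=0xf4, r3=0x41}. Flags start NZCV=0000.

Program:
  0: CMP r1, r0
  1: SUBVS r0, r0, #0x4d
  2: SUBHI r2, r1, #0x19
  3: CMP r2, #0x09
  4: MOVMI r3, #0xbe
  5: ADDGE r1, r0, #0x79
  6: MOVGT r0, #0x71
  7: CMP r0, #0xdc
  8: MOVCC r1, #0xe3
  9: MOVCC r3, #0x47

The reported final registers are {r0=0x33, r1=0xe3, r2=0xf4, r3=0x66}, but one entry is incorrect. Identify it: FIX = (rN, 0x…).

0: ✓ CMP  NZCV=1001
1: ✓ SUBVS  r0←0x33
2: · SUBHI
3: ✓ CMP  NZCV=1010
4: ✓ MOVMI  r3←0xbe
5: · ADDGE
6: · MOVGT
7: ✓ CMP  NZCV=0000
8: ✓ MOVCC  r1←0xe3
9: ✓ MOVCC  r3←0x47

FIX = (r3, 0x47)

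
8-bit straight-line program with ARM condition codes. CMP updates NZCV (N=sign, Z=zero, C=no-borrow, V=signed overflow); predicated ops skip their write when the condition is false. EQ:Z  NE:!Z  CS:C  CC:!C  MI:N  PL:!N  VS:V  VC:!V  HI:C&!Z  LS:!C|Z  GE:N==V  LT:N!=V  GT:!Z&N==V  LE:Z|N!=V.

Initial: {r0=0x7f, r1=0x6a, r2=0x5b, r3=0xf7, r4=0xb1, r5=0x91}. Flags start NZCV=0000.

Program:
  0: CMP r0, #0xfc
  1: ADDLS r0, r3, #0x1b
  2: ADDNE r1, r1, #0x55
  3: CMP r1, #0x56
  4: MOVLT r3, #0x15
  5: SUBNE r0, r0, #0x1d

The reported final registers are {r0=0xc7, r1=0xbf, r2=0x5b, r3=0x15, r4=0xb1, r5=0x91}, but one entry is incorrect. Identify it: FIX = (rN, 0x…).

FIX = (r0, 0xf5)

0: ✓ CMP  NZCV=1001
1: ✓ ADDLS  r0←0x12
2: ✓ ADDNE  r1←0xbf
3: ✓ CMP  NZCV=0011
4: ✓ MOVLT  r3←0x15
5: ✓ SUBNE  r0←0xf5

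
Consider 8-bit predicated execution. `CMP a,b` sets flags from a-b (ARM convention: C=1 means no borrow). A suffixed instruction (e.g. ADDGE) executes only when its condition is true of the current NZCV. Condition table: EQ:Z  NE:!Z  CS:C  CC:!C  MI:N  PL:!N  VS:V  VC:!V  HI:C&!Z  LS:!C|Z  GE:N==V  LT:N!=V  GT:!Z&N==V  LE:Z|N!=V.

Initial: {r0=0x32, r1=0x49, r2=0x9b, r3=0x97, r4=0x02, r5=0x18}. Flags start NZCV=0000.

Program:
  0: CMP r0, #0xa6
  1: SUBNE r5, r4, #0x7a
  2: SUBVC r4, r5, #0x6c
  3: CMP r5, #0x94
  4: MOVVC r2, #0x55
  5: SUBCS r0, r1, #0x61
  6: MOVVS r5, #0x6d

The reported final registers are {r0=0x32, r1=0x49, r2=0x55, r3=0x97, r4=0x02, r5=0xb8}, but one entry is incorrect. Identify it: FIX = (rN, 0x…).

[0] flags=1001 → (cmp)
[1] flags=1001 NE?T → r5=0x88
[2] flags=1001 VC?F → skip
[3] flags=1000 → (cmp)
[4] flags=1000 VC?T → r2=0x55
[5] flags=1000 CS?F → skip
[6] flags=1000 VS?F → skip

FIX = (r5, 0x88)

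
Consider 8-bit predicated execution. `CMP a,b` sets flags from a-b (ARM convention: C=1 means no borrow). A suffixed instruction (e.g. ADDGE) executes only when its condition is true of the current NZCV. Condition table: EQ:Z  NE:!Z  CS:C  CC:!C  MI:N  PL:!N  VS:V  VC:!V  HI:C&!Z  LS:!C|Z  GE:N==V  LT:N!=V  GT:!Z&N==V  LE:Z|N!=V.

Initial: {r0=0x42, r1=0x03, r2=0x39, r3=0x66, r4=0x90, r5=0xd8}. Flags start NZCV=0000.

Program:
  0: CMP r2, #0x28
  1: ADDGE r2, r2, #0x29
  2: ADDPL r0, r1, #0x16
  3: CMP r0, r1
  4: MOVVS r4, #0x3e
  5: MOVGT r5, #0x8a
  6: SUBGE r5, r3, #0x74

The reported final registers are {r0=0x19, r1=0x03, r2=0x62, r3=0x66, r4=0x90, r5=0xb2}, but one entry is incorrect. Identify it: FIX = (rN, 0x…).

[0] flags=0010 → (cmp)
[1] flags=0010 GE?T → r2=0x62
[2] flags=0010 PL?T → r0=0x19
[3] flags=0010 → (cmp)
[4] flags=0010 VS?F → skip
[5] flags=0010 GT?T → r5=0x8a
[6] flags=0010 GE?T → r5=0xf2

FIX = (r5, 0xf2)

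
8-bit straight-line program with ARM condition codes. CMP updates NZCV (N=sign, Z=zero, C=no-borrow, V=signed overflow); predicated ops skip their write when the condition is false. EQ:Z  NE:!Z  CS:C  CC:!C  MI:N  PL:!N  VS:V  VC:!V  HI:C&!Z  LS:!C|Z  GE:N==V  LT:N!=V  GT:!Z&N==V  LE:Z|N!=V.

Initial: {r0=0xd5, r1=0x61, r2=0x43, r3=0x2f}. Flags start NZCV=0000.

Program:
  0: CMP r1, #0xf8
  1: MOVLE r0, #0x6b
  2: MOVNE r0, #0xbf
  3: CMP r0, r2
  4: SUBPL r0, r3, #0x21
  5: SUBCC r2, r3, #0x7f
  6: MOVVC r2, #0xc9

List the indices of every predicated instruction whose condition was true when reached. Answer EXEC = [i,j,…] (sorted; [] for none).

0: ✓ CMP  NZCV=0000
1: · MOVLE
2: ✓ MOVNE  r0←0xbf
3: ✓ CMP  NZCV=0011
4: ✓ SUBPL  r0←0x0e
5: · SUBCC
6: · MOVVC

EXEC = [2,4]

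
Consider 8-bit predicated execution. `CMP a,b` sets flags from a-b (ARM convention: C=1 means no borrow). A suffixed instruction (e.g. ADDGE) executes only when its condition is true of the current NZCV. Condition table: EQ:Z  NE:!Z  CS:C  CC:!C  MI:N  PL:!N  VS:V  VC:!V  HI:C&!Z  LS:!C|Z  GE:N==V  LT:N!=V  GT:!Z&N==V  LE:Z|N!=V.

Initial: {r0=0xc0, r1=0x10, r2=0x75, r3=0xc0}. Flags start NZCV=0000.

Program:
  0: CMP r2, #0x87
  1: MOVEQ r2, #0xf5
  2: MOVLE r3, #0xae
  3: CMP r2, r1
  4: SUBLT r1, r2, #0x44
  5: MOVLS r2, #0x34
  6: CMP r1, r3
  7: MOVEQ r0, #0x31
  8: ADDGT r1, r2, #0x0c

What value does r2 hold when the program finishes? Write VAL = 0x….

VAL = 0x75

0: ✓ CMP  NZCV=1001
1: · MOVEQ
2: · MOVLE
3: ✓ CMP  NZCV=0010
4: · SUBLT
5: · MOVLS
6: ✓ CMP  NZCV=0000
7: · MOVEQ
8: ✓ ADDGT  r1←0x81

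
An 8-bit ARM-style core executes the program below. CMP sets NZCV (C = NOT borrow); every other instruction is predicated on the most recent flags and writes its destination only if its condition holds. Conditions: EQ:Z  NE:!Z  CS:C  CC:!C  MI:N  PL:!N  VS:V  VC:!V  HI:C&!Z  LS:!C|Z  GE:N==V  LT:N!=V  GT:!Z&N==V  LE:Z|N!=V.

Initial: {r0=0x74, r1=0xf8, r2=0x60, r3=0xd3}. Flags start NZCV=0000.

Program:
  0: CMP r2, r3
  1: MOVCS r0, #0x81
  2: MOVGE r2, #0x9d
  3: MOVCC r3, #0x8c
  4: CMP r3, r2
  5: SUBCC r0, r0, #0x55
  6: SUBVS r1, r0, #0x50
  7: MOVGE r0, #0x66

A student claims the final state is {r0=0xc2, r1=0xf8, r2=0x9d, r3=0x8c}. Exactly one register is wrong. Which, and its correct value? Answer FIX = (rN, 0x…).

FIX = (r0, 0x1f)

0: ✓ CMP  NZCV=1001
1: · MOVCS
2: ✓ MOVGE  r2←0x9d
3: ✓ MOVCC  r3←0x8c
4: ✓ CMP  NZCV=1000
5: ✓ SUBCC  r0←0x1f
6: · SUBVS
7: · MOVGE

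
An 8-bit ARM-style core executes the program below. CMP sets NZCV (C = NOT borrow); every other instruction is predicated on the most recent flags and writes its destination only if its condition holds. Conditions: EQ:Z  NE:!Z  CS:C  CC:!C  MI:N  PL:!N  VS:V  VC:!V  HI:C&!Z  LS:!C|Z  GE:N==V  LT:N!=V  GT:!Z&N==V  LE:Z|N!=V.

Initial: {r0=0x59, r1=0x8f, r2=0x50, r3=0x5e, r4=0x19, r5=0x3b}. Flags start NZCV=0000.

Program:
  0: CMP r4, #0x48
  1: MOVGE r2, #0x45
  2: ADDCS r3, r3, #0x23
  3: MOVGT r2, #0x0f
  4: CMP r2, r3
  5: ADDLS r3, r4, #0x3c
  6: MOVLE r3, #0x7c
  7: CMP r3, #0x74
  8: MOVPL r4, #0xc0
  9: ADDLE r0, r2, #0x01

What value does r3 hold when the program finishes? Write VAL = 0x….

VAL = 0x7c

[0] flags=1000 → (cmp)
[1] flags=1000 GE?F → skip
[2] flags=1000 CS?F → skip
[3] flags=1000 GT?F → skip
[4] flags=1000 → (cmp)
[5] flags=1000 LS?T → r3=0x55
[6] flags=1000 LE?T → r3=0x7c
[7] flags=0010 → (cmp)
[8] flags=0010 PL?T → r4=0xc0
[9] flags=0010 LE?F → skip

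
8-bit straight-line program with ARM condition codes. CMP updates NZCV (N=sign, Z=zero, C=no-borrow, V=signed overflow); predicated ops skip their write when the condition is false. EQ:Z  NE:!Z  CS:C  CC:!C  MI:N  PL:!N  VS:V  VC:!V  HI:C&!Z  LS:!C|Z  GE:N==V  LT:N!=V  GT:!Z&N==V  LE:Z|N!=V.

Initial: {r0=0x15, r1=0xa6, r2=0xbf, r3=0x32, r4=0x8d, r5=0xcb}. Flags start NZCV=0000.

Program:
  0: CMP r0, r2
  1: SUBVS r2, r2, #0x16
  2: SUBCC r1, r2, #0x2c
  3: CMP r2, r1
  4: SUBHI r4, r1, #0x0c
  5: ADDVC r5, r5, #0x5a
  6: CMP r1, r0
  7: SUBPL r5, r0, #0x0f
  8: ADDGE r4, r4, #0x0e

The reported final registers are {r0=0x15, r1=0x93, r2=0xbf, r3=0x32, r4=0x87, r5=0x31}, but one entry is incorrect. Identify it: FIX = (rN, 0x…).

[0] flags=0000 → (cmp)
[1] flags=0000 VS?F → skip
[2] flags=0000 CC?T → r1=0x93
[3] flags=0010 → (cmp)
[4] flags=0010 HI?T → r4=0x87
[5] flags=0010 VC?T → r5=0x25
[6] flags=0011 → (cmp)
[7] flags=0011 PL?T → r5=0x06
[8] flags=0011 GE?F → skip

FIX = (r5, 0x06)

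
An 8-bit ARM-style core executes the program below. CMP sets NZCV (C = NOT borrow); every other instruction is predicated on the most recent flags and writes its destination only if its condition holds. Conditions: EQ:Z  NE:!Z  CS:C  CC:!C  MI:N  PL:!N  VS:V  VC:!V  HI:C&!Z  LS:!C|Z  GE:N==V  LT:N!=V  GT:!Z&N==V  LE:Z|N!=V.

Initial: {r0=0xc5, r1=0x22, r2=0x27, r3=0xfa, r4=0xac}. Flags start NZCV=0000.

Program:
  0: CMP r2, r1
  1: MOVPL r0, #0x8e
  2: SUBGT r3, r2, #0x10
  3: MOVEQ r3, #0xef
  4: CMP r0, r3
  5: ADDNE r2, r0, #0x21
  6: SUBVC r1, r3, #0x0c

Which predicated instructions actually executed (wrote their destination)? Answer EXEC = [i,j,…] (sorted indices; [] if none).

[0] flags=0010 → (cmp)
[1] flags=0010 PL?T → r0=0x8e
[2] flags=0010 GT?T → r3=0x17
[3] flags=0010 EQ?F → skip
[4] flags=0011 → (cmp)
[5] flags=0011 NE?T → r2=0xaf
[6] flags=0011 VC?F → skip

EXEC = [1,2,5]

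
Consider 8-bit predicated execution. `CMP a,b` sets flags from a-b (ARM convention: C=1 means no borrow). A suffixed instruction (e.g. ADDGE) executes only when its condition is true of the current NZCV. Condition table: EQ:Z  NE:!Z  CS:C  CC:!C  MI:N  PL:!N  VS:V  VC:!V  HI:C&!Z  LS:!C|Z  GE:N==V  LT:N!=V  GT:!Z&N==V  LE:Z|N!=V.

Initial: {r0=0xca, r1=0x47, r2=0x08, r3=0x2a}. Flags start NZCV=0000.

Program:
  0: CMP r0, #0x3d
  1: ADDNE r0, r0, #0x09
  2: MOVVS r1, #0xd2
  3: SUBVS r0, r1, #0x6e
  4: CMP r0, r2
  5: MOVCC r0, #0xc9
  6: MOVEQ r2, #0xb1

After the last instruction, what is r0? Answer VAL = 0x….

VAL = 0xd3

[0] flags=1010 → (cmp)
[1] flags=1010 NE?T → r0=0xd3
[2] flags=1010 VS?F → skip
[3] flags=1010 VS?F → skip
[4] flags=1010 → (cmp)
[5] flags=1010 CC?F → skip
[6] flags=1010 EQ?F → skip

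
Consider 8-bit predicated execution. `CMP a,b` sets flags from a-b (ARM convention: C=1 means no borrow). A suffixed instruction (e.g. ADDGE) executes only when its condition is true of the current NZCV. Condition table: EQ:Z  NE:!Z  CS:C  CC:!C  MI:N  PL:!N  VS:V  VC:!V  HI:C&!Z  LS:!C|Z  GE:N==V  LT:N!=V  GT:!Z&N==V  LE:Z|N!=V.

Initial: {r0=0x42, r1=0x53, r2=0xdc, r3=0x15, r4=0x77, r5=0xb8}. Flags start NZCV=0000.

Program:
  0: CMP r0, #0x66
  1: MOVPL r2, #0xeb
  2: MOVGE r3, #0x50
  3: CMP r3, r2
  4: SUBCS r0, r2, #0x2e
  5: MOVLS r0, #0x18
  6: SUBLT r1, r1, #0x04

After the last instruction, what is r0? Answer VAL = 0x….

[0] flags=1000 → (cmp)
[1] flags=1000 PL?F → skip
[2] flags=1000 GE?F → skip
[3] flags=0000 → (cmp)
[4] flags=0000 CS?F → skip
[5] flags=0000 LS?T → r0=0x18
[6] flags=0000 LT?F → skip

VAL = 0x18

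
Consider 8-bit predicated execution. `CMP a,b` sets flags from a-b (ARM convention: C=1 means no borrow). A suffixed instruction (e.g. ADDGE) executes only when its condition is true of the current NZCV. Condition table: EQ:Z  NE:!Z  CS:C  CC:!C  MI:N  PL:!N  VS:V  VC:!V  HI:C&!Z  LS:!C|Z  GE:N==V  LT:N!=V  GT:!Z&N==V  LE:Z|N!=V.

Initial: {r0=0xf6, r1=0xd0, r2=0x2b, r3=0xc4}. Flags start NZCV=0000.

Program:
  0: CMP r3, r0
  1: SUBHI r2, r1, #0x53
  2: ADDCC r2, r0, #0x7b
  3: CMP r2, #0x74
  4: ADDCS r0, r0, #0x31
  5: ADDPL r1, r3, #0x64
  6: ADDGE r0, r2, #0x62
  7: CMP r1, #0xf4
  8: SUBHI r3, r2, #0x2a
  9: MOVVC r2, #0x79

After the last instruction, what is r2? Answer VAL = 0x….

VAL = 0x79

0: ✓ CMP  NZCV=1000
1: · SUBHI
2: ✓ ADDCC  r2←0x71
3: ✓ CMP  NZCV=1000
4: · ADDCS
5: · ADDPL
6: · ADDGE
7: ✓ CMP  NZCV=1000
8: · SUBHI
9: ✓ MOVVC  r2←0x79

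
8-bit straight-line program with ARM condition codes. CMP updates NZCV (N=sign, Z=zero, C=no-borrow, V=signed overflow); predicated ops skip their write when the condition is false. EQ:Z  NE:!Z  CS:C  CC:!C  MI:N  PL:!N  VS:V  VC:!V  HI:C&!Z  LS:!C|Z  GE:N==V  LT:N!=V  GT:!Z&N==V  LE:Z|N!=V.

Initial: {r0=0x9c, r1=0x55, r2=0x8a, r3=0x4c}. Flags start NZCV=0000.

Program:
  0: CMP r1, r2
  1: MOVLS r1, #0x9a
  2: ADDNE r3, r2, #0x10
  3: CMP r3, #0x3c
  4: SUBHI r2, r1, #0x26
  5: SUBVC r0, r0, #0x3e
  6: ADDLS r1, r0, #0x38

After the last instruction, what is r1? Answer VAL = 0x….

[0] flags=1001 → (cmp)
[1] flags=1001 LS?T → r1=0x9a
[2] flags=1001 NE?T → r3=0x9a
[3] flags=0011 → (cmp)
[4] flags=0011 HI?T → r2=0x74
[5] flags=0011 VC?F → skip
[6] flags=0011 LS?F → skip

VAL = 0x9a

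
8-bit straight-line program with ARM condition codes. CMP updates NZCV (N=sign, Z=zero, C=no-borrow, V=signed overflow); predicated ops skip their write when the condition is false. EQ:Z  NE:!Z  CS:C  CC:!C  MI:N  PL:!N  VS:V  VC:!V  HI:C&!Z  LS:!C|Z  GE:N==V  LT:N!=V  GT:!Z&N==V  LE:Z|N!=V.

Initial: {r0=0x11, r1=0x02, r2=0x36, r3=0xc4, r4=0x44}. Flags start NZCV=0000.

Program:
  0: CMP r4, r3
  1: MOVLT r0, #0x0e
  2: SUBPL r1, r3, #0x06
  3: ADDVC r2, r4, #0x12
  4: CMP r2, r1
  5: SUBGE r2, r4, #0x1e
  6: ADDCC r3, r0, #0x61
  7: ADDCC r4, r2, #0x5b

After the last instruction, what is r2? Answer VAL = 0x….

VAL = 0x26

[0] flags=1001 → (cmp)
[1] flags=1001 LT?F → skip
[2] flags=1001 PL?F → skip
[3] flags=1001 VC?F → skip
[4] flags=0010 → (cmp)
[5] flags=0010 GE?T → r2=0x26
[6] flags=0010 CC?F → skip
[7] flags=0010 CC?F → skip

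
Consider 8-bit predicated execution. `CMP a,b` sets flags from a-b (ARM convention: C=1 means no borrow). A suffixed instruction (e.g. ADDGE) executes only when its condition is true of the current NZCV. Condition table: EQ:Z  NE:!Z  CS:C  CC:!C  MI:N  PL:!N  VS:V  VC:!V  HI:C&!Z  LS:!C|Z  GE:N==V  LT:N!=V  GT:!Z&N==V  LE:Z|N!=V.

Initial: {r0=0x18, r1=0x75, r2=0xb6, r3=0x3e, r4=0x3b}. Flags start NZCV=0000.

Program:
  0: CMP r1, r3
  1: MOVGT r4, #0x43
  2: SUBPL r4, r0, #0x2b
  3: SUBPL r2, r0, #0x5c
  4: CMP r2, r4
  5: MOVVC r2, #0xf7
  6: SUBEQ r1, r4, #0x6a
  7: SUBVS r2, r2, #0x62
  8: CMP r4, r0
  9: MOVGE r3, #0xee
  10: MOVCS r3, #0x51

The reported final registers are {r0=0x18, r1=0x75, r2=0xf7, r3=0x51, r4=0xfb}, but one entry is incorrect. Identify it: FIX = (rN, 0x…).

0: ✓ CMP  NZCV=0010
1: ✓ MOVGT  r4←0x43
2: ✓ SUBPL  r4←0xed
3: ✓ SUBPL  r2←0xbc
4: ✓ CMP  NZCV=1000
5: ✓ MOVVC  r2←0xf7
6: · SUBEQ
7: · SUBVS
8: ✓ CMP  NZCV=1010
9: · MOVGE
10: ✓ MOVCS  r3←0x51

FIX = (r4, 0xed)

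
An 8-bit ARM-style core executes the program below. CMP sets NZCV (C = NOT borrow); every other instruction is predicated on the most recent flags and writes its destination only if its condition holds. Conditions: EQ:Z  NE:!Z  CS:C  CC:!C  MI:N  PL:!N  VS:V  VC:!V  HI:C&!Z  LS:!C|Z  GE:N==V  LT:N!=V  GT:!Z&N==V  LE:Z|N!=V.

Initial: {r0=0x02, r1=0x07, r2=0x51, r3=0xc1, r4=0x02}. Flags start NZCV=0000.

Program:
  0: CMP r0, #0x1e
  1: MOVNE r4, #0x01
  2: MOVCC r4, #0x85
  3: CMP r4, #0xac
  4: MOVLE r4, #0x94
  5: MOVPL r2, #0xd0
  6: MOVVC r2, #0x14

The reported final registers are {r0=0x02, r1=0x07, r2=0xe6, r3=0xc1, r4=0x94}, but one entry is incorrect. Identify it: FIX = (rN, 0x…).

FIX = (r2, 0x14)

0: ✓ CMP  NZCV=1000
1: ✓ MOVNE  r4←0x01
2: ✓ MOVCC  r4←0x85
3: ✓ CMP  NZCV=1000
4: ✓ MOVLE  r4←0x94
5: · MOVPL
6: ✓ MOVVC  r2←0x14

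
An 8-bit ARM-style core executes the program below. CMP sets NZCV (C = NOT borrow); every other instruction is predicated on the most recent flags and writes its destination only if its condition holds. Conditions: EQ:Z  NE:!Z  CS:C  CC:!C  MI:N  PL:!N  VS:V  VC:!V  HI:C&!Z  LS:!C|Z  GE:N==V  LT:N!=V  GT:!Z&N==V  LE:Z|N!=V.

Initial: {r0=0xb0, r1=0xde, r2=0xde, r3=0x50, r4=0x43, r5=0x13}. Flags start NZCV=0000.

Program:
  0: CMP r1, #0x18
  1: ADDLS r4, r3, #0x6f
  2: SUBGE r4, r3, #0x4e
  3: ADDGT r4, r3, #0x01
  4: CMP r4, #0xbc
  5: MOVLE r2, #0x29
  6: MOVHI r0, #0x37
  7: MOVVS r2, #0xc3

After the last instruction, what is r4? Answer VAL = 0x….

VAL = 0x43

0: ✓ CMP  NZCV=1010
1: · ADDLS
2: · SUBGE
3: · ADDGT
4: ✓ CMP  NZCV=1001
5: · MOVLE
6: · MOVHI
7: ✓ MOVVS  r2←0xc3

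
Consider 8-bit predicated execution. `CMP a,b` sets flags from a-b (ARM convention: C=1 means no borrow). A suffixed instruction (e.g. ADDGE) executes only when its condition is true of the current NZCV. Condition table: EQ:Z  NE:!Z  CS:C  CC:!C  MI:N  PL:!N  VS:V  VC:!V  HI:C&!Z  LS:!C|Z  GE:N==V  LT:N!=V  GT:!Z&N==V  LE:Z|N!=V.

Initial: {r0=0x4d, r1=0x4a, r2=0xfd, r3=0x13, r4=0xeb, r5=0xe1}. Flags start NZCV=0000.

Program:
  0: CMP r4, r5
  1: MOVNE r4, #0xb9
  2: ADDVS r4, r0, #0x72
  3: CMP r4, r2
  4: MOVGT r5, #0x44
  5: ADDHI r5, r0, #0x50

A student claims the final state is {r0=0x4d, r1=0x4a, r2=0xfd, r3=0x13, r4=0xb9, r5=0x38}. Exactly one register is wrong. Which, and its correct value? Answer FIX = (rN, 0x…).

0: ✓ CMP  NZCV=0010
1: ✓ MOVNE  r4←0xb9
2: · ADDVS
3: ✓ CMP  NZCV=1000
4: · MOVGT
5: · ADDHI

FIX = (r5, 0xe1)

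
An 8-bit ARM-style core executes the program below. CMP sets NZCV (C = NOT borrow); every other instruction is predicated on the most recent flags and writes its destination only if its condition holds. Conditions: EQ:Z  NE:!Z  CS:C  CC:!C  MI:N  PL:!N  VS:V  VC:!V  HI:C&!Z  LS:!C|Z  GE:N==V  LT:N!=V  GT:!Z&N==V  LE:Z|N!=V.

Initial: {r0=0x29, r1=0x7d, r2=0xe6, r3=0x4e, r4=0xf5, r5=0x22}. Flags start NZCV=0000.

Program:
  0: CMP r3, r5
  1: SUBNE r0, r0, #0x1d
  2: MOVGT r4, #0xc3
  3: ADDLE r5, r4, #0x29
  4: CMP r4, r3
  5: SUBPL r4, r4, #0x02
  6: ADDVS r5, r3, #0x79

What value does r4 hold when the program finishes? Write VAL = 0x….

VAL = 0xc1

0: ✓ CMP  NZCV=0010
1: ✓ SUBNE  r0←0x0c
2: ✓ MOVGT  r4←0xc3
3: · ADDLE
4: ✓ CMP  NZCV=0011
5: ✓ SUBPL  r4←0xc1
6: ✓ ADDVS  r5←0xc7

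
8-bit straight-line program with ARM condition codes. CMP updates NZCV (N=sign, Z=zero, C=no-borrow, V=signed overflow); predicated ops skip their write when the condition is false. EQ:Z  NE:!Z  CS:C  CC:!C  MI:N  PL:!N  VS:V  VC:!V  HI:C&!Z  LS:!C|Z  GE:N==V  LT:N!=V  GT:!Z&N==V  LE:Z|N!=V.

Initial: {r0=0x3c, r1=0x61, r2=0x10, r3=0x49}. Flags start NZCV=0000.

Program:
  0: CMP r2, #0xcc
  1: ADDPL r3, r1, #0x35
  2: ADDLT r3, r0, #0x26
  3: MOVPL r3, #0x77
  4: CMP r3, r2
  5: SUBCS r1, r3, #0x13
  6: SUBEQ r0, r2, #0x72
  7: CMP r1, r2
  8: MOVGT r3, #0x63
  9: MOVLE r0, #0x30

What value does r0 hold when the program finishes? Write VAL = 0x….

[0] flags=0000 → (cmp)
[1] flags=0000 PL?T → r3=0x96
[2] flags=0000 LT?F → skip
[3] flags=0000 PL?T → r3=0x77
[4] flags=0010 → (cmp)
[5] flags=0010 CS?T → r1=0x64
[6] flags=0010 EQ?F → skip
[7] flags=0010 → (cmp)
[8] flags=0010 GT?T → r3=0x63
[9] flags=0010 LE?F → skip

VAL = 0x3c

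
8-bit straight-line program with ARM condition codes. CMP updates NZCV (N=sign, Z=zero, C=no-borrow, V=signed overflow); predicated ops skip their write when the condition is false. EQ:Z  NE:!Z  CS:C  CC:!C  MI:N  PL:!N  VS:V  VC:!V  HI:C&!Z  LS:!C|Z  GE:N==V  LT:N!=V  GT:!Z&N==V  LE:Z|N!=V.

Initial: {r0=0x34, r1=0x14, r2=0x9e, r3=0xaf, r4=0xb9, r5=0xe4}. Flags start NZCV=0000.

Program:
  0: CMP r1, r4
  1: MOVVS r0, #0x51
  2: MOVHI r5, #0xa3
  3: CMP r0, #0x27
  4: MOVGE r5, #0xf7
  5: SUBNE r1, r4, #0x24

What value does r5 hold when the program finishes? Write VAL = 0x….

VAL = 0xf7

0: ✓ CMP  NZCV=0000
1: · MOVVS
2: · MOVHI
3: ✓ CMP  NZCV=0010
4: ✓ MOVGE  r5←0xf7
5: ✓ SUBNE  r1←0x95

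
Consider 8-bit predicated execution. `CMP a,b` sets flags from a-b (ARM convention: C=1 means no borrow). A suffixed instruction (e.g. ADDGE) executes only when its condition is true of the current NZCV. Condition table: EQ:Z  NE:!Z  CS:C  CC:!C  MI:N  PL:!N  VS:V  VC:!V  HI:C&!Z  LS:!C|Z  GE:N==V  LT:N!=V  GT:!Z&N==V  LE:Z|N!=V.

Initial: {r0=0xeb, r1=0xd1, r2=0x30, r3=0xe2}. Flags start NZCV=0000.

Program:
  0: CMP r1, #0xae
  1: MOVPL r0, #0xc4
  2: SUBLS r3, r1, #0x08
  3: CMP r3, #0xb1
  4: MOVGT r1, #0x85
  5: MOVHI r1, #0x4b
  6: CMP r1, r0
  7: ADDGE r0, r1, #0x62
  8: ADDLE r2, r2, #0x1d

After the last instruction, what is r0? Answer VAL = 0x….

[0] flags=0010 → (cmp)
[1] flags=0010 PL?T → r0=0xc4
[2] flags=0010 LS?F → skip
[3] flags=0010 → (cmp)
[4] flags=0010 GT?T → r1=0x85
[5] flags=0010 HI?T → r1=0x4b
[6] flags=1001 → (cmp)
[7] flags=1001 GE?T → r0=0xad
[8] flags=1001 LE?F → skip

VAL = 0xad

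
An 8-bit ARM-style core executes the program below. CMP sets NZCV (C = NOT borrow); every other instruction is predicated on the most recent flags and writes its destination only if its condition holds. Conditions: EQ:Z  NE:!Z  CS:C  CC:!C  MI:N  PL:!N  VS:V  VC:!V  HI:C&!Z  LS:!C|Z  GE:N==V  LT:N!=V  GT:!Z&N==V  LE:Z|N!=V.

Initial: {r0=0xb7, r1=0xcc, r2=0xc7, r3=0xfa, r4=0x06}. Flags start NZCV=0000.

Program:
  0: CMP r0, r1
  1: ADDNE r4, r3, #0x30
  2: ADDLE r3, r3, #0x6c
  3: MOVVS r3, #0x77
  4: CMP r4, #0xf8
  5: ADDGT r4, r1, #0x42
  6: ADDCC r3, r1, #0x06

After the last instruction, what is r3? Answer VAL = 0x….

VAL = 0xd2

0: ✓ CMP  NZCV=1000
1: ✓ ADDNE  r4←0x2a
2: ✓ ADDLE  r3←0x66
3: · MOVVS
4: ✓ CMP  NZCV=0000
5: ✓ ADDGT  r4←0x0e
6: ✓ ADDCC  r3←0xd2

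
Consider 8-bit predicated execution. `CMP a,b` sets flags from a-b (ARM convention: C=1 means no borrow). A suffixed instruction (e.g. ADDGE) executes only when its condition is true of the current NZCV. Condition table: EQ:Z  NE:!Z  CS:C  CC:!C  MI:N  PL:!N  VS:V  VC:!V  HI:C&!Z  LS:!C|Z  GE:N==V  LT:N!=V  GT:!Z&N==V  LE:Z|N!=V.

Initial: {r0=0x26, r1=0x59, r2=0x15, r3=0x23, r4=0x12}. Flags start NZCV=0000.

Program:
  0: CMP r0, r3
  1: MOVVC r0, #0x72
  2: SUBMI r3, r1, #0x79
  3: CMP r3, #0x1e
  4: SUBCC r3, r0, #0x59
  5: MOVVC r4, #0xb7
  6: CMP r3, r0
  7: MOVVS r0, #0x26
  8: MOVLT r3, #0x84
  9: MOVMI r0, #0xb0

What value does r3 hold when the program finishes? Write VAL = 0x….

[0] flags=0010 → (cmp)
[1] flags=0010 VC?T → r0=0x72
[2] flags=0010 MI?F → skip
[3] flags=0010 → (cmp)
[4] flags=0010 CC?F → skip
[5] flags=0010 VC?T → r4=0xb7
[6] flags=1000 → (cmp)
[7] flags=1000 VS?F → skip
[8] flags=1000 LT?T → r3=0x84
[9] flags=1000 MI?T → r0=0xb0

VAL = 0x84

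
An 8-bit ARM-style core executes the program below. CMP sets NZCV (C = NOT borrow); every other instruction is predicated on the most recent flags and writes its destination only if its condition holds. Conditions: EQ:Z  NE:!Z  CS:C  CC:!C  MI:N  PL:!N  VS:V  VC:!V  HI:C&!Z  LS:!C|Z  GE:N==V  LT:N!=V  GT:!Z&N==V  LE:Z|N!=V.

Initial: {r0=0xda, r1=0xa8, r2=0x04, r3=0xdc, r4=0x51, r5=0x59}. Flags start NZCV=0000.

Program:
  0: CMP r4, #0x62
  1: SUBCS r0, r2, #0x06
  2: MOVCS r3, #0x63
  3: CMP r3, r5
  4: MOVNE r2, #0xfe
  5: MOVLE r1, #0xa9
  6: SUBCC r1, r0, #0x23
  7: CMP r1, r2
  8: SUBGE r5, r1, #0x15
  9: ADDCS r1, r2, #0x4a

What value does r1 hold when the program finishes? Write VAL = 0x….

[0] flags=1000 → (cmp)
[1] flags=1000 CS?F → skip
[2] flags=1000 CS?F → skip
[3] flags=1010 → (cmp)
[4] flags=1010 NE?T → r2=0xfe
[5] flags=1010 LE?T → r1=0xa9
[6] flags=1010 CC?F → skip
[7] flags=1000 → (cmp)
[8] flags=1000 GE?F → skip
[9] flags=1000 CS?F → skip

VAL = 0xa9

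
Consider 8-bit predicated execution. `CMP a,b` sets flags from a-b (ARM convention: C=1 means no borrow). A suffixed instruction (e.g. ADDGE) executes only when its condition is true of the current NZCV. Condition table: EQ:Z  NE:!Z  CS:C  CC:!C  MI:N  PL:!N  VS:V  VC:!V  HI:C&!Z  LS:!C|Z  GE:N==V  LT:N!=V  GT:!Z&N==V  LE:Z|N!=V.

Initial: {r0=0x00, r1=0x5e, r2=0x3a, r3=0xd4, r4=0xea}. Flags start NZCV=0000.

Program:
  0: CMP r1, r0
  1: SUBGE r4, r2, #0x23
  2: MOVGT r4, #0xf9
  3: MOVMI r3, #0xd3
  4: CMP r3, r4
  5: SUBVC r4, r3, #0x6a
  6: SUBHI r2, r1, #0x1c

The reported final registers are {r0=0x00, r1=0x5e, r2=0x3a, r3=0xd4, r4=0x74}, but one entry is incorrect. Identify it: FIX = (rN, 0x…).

FIX = (r4, 0x6a)

0: ✓ CMP  NZCV=0010
1: ✓ SUBGE  r4←0x17
2: ✓ MOVGT  r4←0xf9
3: · MOVMI
4: ✓ CMP  NZCV=1000
5: ✓ SUBVC  r4←0x6a
6: · SUBHI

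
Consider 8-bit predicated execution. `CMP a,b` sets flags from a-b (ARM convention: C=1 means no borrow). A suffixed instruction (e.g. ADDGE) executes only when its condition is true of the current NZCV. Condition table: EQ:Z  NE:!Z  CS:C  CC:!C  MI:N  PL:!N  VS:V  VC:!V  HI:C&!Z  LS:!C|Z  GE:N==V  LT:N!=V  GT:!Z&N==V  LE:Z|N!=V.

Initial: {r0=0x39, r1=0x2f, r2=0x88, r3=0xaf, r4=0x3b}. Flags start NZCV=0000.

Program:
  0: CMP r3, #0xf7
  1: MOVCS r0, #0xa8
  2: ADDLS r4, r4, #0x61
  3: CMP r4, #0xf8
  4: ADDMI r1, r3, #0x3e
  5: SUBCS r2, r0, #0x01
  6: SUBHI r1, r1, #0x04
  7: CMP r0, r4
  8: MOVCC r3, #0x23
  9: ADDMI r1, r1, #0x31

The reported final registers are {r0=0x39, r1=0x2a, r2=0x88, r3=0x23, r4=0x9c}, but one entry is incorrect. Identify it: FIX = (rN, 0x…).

0: ✓ CMP  NZCV=1000
1: · MOVCS
2: ✓ ADDLS  r4←0x9c
3: ✓ CMP  NZCV=1000
4: ✓ ADDMI  r1←0xed
5: · SUBCS
6: · SUBHI
7: ✓ CMP  NZCV=1001
8: ✓ MOVCC  r3←0x23
9: ✓ ADDMI  r1←0x1e

FIX = (r1, 0x1e)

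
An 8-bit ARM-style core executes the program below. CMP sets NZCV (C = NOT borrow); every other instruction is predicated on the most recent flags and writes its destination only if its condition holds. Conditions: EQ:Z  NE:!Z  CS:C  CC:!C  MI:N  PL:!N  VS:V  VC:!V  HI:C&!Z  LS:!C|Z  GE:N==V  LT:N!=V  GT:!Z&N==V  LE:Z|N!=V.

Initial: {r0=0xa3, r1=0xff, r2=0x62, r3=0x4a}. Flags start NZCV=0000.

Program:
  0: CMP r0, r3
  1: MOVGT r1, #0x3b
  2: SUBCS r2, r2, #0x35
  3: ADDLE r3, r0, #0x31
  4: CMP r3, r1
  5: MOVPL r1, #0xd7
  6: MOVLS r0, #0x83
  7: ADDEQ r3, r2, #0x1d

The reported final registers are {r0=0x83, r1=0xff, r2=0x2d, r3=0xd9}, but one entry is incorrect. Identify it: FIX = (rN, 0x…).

FIX = (r3, 0xd4)

[0] flags=0011 → (cmp)
[1] flags=0011 GT?F → skip
[2] flags=0011 CS?T → r2=0x2d
[3] flags=0011 LE?T → r3=0xd4
[4] flags=1000 → (cmp)
[5] flags=1000 PL?F → skip
[6] flags=1000 LS?T → r0=0x83
[7] flags=1000 EQ?F → skip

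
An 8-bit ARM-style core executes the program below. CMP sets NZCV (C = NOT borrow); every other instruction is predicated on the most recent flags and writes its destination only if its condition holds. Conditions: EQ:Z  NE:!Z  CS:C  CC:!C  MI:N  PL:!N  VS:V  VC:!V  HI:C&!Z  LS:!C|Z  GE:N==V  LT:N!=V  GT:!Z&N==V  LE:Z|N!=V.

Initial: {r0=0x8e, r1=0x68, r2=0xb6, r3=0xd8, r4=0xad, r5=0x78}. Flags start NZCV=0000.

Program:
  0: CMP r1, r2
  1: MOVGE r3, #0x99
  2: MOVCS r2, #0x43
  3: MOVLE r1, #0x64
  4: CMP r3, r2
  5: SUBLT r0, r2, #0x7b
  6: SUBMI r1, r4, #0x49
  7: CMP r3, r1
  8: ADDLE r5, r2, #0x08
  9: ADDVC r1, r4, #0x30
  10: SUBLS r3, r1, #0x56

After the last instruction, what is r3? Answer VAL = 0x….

[0] flags=1001 → (cmp)
[1] flags=1001 GE?T → r3=0x99
[2] flags=1001 CS?F → skip
[3] flags=1001 LE?F → skip
[4] flags=1000 → (cmp)
[5] flags=1000 LT?T → r0=0x3b
[6] flags=1000 MI?T → r1=0x64
[7] flags=0011 → (cmp)
[8] flags=0011 LE?T → r5=0xbe
[9] flags=0011 VC?F → skip
[10] flags=0011 LS?F → skip

VAL = 0x99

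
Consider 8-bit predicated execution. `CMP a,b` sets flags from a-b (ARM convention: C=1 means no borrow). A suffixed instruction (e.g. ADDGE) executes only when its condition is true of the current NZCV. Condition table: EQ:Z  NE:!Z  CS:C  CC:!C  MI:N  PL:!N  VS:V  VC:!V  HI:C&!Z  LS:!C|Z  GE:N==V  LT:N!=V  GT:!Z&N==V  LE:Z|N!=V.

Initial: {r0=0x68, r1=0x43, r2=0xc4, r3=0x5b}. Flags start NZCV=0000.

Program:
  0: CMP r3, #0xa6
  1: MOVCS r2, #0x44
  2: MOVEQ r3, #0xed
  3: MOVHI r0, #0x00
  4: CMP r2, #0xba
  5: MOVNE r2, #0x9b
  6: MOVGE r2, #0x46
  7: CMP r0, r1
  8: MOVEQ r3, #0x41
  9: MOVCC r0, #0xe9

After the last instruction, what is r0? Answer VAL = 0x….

[0] flags=1001 → (cmp)
[1] flags=1001 CS?F → skip
[2] flags=1001 EQ?F → skip
[3] flags=1001 HI?F → skip
[4] flags=0010 → (cmp)
[5] flags=0010 NE?T → r2=0x9b
[6] flags=0010 GE?T → r2=0x46
[7] flags=0010 → (cmp)
[8] flags=0010 EQ?F → skip
[9] flags=0010 CC?F → skip

VAL = 0x68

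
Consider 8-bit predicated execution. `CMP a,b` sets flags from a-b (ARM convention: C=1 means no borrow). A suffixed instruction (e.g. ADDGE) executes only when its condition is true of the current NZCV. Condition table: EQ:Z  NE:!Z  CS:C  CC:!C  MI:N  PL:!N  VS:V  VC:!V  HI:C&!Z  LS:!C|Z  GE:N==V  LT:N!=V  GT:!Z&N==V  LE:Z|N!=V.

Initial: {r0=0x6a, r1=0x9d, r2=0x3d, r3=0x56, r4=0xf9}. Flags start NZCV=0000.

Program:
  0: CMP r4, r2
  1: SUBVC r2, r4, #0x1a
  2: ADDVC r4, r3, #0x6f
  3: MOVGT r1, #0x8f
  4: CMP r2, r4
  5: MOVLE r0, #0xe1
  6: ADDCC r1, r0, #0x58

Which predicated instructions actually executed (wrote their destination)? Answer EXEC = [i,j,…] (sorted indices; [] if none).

EXEC = [1,2]

[0] flags=1010 → (cmp)
[1] flags=1010 VC?T → r2=0xdf
[2] flags=1010 VC?T → r4=0xc5
[3] flags=1010 GT?F → skip
[4] flags=0010 → (cmp)
[5] flags=0010 LE?F → skip
[6] flags=0010 CC?F → skip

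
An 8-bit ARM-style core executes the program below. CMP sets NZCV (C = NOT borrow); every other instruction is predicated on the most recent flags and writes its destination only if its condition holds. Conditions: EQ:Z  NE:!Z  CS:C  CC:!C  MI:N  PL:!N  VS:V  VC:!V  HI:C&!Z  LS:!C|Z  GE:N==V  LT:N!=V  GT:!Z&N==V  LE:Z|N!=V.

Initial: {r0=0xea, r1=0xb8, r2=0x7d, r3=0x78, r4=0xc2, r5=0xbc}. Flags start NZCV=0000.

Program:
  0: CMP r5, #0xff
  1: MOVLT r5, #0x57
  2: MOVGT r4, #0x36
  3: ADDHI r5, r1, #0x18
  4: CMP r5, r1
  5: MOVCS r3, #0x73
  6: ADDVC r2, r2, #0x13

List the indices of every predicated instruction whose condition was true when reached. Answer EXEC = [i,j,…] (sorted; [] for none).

0: ✓ CMP  NZCV=1000
1: ✓ MOVLT  r5←0x57
2: · MOVGT
3: · ADDHI
4: ✓ CMP  NZCV=1001
5: · MOVCS
6: · ADDVC

EXEC = [1]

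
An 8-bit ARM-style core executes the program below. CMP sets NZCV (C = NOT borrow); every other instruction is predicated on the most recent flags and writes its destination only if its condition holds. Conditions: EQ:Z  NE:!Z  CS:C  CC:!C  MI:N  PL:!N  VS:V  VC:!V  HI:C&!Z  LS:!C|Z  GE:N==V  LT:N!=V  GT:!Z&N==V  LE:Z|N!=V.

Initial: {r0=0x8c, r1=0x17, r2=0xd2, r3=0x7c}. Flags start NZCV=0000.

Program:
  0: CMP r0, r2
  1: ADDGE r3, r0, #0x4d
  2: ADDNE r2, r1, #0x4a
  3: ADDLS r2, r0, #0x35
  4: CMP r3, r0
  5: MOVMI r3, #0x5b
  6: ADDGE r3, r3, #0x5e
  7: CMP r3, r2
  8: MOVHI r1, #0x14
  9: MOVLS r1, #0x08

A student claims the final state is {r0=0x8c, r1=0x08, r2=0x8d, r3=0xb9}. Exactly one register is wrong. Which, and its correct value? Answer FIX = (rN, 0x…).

FIX = (r2, 0xc1)

0: ✓ CMP  NZCV=1000
1: · ADDGE
2: ✓ ADDNE  r2←0x61
3: ✓ ADDLS  r2←0xc1
4: ✓ CMP  NZCV=1001
5: ✓ MOVMI  r3←0x5b
6: ✓ ADDGE  r3←0xb9
7: ✓ CMP  NZCV=1000
8: · MOVHI
9: ✓ MOVLS  r1←0x08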